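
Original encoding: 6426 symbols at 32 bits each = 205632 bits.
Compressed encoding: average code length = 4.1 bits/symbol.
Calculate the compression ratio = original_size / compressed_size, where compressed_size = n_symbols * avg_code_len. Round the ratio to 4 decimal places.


original_size = n_symbols * orig_bits = 6426 * 32 = 205632 bits
compressed_size = n_symbols * avg_code_len = 6426 * 4.1 = 26346.6 bits
ratio = original_size / compressed_size = 205632 / 26346.6 = 7.8049

Compression ratio = 7.8049


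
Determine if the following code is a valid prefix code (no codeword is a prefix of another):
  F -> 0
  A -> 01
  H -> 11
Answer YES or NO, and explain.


Checking each pair (does one codeword prefix another?):
  F='0' vs A='01': prefix -- VIOLATION

NO -- this is NOT a valid prefix code. F (0) is a prefix of A (01).


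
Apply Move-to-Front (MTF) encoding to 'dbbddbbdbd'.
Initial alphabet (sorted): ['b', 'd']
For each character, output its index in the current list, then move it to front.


MTF encoding:
'd': index 1 in ['b', 'd'] -> ['d', 'b']
'b': index 1 in ['d', 'b'] -> ['b', 'd']
'b': index 0 in ['b', 'd'] -> ['b', 'd']
'd': index 1 in ['b', 'd'] -> ['d', 'b']
'd': index 0 in ['d', 'b'] -> ['d', 'b']
'b': index 1 in ['d', 'b'] -> ['b', 'd']
'b': index 0 in ['b', 'd'] -> ['b', 'd']
'd': index 1 in ['b', 'd'] -> ['d', 'b']
'b': index 1 in ['d', 'b'] -> ['b', 'd']
'd': index 1 in ['b', 'd'] -> ['d', 'b']


Output: [1, 1, 0, 1, 0, 1, 0, 1, 1, 1]


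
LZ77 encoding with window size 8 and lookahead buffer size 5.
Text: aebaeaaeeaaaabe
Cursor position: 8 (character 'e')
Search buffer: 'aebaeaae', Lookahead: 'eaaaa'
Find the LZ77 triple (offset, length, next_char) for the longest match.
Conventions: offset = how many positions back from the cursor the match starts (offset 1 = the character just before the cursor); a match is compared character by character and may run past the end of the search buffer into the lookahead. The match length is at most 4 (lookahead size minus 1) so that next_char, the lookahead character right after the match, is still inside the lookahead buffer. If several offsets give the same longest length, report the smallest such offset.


Try each offset into the search buffer:
  offset=1 (pos 7, char 'e'): match length 1
  offset=2 (pos 6, char 'a'): match length 0
  offset=3 (pos 5, char 'a'): match length 0
  offset=4 (pos 4, char 'e'): match length 3
  offset=5 (pos 3, char 'a'): match length 0
  offset=6 (pos 2, char 'b'): match length 0
  offset=7 (pos 1, char 'e'): match length 1
  offset=8 (pos 0, char 'a'): match length 0
Longest match has length 3 at offset 4.
next_char = character at position 8 + 3 = 11 -> 'a'

Best match: offset=4, length=3 (matching 'eaa' starting at position 4)
LZ77 triple: (4, 3, 'a')


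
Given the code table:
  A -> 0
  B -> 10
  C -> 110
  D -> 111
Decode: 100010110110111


Decoding:
10 -> B
0 -> A
0 -> A
10 -> B
110 -> C
110 -> C
111 -> D


Result: BAABCCD


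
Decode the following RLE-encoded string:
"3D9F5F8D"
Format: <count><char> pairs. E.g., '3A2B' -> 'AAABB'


Expanding each <count><char> pair:
  3D -> 'DDD'
  9F -> 'FFFFFFFFF'
  5F -> 'FFFFF'
  8D -> 'DDDDDDDD'

Decoded = DDDFFFFFFFFFFFFFFDDDDDDDD


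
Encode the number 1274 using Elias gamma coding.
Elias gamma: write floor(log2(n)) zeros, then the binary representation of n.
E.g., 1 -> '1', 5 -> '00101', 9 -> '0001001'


num_bits = floor(log2(1274)) + 1 = 11
leading_zeros = num_bits - 1 = 10
binary(1274) = 10011111010

Elias gamma(1274) = '0000000000' + '10011111010' = 000000000010011111010 (21 bits)


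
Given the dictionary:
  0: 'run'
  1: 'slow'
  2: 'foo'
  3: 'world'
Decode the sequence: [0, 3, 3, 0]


Look up each index in the dictionary:
  0 -> 'run'
  3 -> 'world'
  3 -> 'world'
  0 -> 'run'

Decoded: "run world world run"


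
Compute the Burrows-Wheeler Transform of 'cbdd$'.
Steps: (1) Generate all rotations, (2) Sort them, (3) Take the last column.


Rotations (sorted):
  0: $cbdd -> last char: d
  1: bdd$c -> last char: c
  2: cbdd$ -> last char: $
  3: d$cbd -> last char: d
  4: dd$cb -> last char: b


BWT = dc$db


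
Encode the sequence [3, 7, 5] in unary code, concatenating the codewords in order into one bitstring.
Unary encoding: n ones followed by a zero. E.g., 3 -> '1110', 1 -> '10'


Encode each number as n ones followed by a terminating 0:
  3 -> 1110 (4 bits)
  7 -> 11111110 (8 bits)
  5 -> 111110 (6 bits)
Total length = 4 + 8 + 6 = 18 bits.

Unary([3, 7, 5]) = 111011111110111110 (18 bits)


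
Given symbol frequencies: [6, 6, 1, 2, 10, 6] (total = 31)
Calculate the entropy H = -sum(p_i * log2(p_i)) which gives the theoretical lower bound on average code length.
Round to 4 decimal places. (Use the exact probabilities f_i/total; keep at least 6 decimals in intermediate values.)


Per-symbol terms -p_i * log2(p_i) with p_i = f_i/31:
  p = 6/31 = 0.193548: log2(p) = -2.369234, -p*log2(p) = 0.458561
  p = 6/31 = 0.193548: log2(p) = -2.369234, -p*log2(p) = 0.458561
  p = 1/31 = 0.032258: log2(p) = -4.954196, -p*log2(p) = 0.159813
  p = 2/31 = 0.064516: log2(p) = -3.954196, -p*log2(p) = 0.255109
  p = 10/31 = 0.322581: log2(p) = -1.632268, -p*log2(p) = 0.526538
  p = 6/31 = 0.193548: log2(p) = -2.369234, -p*log2(p) = 0.458561
H = 0.458561 + 0.458561 + 0.159813 + 0.255109 + 0.526538 + 0.458561 = 2.317143

H = 2.3171 bits/symbol


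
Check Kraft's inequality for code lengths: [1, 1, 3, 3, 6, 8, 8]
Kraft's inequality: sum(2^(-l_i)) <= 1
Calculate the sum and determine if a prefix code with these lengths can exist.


Sum = 2^(-1) + 2^(-1) + 2^(-3) + 2^(-3) + 2^(-6) + 2^(-8) + 2^(-8)
    = 0.5 + 0.5 + 0.125 + 0.125 + 0.015625 + 0.00390625 + 0.00390625
    = 326/256 = 1.2734375
Since 1.2734375 > 1, Kraft's inequality is NOT satisfied.
A prefix code with these lengths CANNOT exist.

Kraft sum = 1.2734375. Not satisfied.


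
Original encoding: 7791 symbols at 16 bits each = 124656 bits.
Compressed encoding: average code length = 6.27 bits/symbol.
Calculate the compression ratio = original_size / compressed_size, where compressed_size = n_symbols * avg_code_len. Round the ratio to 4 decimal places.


original_size = n_symbols * orig_bits = 7791 * 16 = 124656 bits
compressed_size = n_symbols * avg_code_len = 7791 * 6.27 = 48849.57 bits
ratio = original_size / compressed_size = 124656 / 48849.57 = 2.5518

Compression ratio = 2.5518


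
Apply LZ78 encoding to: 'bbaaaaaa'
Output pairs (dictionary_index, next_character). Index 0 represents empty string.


LZ78 encoding steps:
Dictionary: {0: ''}
Step 1: w='' (idx 0), next='b' -> output (0, 'b'), add 'b' as idx 1
Step 2: w='b' (idx 1), next='a' -> output (1, 'a'), add 'ba' as idx 2
Step 3: w='' (idx 0), next='a' -> output (0, 'a'), add 'a' as idx 3
Step 4: w='a' (idx 3), next='a' -> output (3, 'a'), add 'aa' as idx 4
Step 5: w='aa' (idx 4), end of input -> output (4, '')


Encoded: [(0, 'b'), (1, 'a'), (0, 'a'), (3, 'a'), (4, '')]


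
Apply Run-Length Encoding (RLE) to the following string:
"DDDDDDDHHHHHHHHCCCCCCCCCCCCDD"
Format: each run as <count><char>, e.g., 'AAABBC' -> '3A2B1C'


Scanning runs left to right:
  i=0: run of 'D' x 7 -> '7D'
  i=7: run of 'H' x 8 -> '8H'
  i=15: run of 'C' x 12 -> '12C'
  i=27: run of 'D' x 2 -> '2D'

RLE = 7D8H12C2D


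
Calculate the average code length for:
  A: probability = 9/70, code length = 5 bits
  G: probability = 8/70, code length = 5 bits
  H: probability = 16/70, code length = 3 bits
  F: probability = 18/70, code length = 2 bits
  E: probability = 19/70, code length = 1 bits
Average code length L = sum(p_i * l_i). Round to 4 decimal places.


Weighted contributions p_i * l_i:
  A: (9/70) * 5 = 45/70
  G: (8/70) * 5 = 40/70
  H: (16/70) * 3 = 48/70
  F: (18/70) * 2 = 36/70
  E: (19/70) * 1 = 19/70
Sum = (45 + 40 + 48 + 36 + 19)/70 = 188/70

L = 188/70 = 2.6857 bits/symbol


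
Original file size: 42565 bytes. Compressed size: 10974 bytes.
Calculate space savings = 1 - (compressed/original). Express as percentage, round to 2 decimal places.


ratio = compressed/original = 10974/42565 = 0.257817
savings = 1 - ratio = 1 - 0.257817 = 0.742183
as a percentage: 0.742183 * 100 = 74.22%

Space savings = 1 - 10974/42565 = 74.22%


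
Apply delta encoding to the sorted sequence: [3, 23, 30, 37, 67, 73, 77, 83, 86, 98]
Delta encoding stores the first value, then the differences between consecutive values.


First value: 3
Deltas:
  23 - 3 = 20
  30 - 23 = 7
  37 - 30 = 7
  67 - 37 = 30
  73 - 67 = 6
  77 - 73 = 4
  83 - 77 = 6
  86 - 83 = 3
  98 - 86 = 12


Delta encoded: [3, 20, 7, 7, 30, 6, 4, 6, 3, 12]


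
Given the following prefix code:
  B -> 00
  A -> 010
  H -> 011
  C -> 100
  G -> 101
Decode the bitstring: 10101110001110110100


Decoding step by step:
Bits 101 -> G
Bits 011 -> H
Bits 100 -> C
Bits 011 -> H
Bits 101 -> G
Bits 101 -> G
Bits 00 -> B


Decoded message: GHCHGGB


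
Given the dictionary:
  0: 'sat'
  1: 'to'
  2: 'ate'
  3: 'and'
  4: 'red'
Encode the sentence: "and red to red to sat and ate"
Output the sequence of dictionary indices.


Look up each word in the dictionary:
  'and' -> 3
  'red' -> 4
  'to' -> 1
  'red' -> 4
  'to' -> 1
  'sat' -> 0
  'and' -> 3
  'ate' -> 2

Encoded: [3, 4, 1, 4, 1, 0, 3, 2]


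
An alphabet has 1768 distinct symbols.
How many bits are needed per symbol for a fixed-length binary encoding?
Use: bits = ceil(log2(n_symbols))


log2(1768) = 10.7879
Bracket: 2^10 = 1024 < 1768 <= 2^11 = 2048
So ceil(log2(1768)) = 11

bits = ceil(log2(1768)) = ceil(10.7879) = 11 bits


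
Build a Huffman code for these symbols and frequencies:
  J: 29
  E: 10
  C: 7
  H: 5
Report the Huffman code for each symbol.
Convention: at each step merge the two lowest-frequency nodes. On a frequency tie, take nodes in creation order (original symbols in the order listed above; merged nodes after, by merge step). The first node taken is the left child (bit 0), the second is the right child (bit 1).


Huffman tree construction:
Step 1: Merge H(5) + C(7) = 12
Step 2: Merge E(10) + (H+C)(12) = 22
Step 3: Merge (E+(H+C))(22) + J(29) = 51
Read each symbol's code off the tree from the root (left child = 0, right child = 1).

Codes:
  J: 1 (length 1)
  E: 00 (length 2)
  C: 011 (length 3)
  H: 010 (length 3)
Average code length: 85/51 = 1.6667 bits/symbol


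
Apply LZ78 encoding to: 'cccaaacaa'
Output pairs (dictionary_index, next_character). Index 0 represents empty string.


LZ78 encoding steps:
Dictionary: {0: ''}
Step 1: w='' (idx 0), next='c' -> output (0, 'c'), add 'c' as idx 1
Step 2: w='c' (idx 1), next='c' -> output (1, 'c'), add 'cc' as idx 2
Step 3: w='' (idx 0), next='a' -> output (0, 'a'), add 'a' as idx 3
Step 4: w='a' (idx 3), next='a' -> output (3, 'a'), add 'aa' as idx 4
Step 5: w='c' (idx 1), next='a' -> output (1, 'a'), add 'ca' as idx 5
Step 6: w='a' (idx 3), end of input -> output (3, '')


Encoded: [(0, 'c'), (1, 'c'), (0, 'a'), (3, 'a'), (1, 'a'), (3, '')]


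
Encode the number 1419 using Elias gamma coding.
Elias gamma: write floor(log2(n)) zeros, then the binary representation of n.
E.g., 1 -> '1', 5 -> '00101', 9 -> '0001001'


num_bits = floor(log2(1419)) + 1 = 11
leading_zeros = num_bits - 1 = 10
binary(1419) = 10110001011

Elias gamma(1419) = '0000000000' + '10110001011' = 000000000010110001011 (21 bits)


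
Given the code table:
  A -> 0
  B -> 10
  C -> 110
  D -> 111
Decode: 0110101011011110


Decoding:
0 -> A
110 -> C
10 -> B
10 -> B
110 -> C
111 -> D
10 -> B


Result: ACBBCDB


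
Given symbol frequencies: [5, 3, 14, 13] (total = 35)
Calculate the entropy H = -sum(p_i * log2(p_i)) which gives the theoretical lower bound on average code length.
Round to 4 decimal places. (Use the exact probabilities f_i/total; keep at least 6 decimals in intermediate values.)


Per-symbol terms -p_i * log2(p_i) with p_i = f_i/35:
  p = 5/35 = 0.142857: log2(p) = -2.807355, -p*log2(p) = 0.401051
  p = 3/35 = 0.085714: log2(p) = -3.544321, -p*log2(p) = 0.303799
  p = 14/35 = 0.400000: log2(p) = -1.321928, -p*log2(p) = 0.528771
  p = 13/35 = 0.371429: log2(p) = -1.428843, -p*log2(p) = 0.530713
H = 0.401051 + 0.303799 + 0.528771 + 0.530713 = 1.764334

H = 1.7643 bits/symbol


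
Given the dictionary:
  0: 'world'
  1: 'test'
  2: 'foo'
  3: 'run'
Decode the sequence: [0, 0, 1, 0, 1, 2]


Look up each index in the dictionary:
  0 -> 'world'
  0 -> 'world'
  1 -> 'test'
  0 -> 'world'
  1 -> 'test'
  2 -> 'foo'

Decoded: "world world test world test foo"


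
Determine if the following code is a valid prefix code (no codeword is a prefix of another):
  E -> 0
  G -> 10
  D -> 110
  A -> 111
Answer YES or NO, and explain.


Checking each pair (does one codeword prefix another?):
  E='0' vs G='10': no prefix
  E='0' vs D='110': no prefix
  E='0' vs A='111': no prefix
  G='10' vs E='0': no prefix
  G='10' vs D='110': no prefix
  G='10' vs A='111': no prefix
  D='110' vs E='0': no prefix
  D='110' vs G='10': no prefix
  D='110' vs A='111': no prefix
  A='111' vs E='0': no prefix
  A='111' vs G='10': no prefix
  A='111' vs D='110': no prefix
No violation found over all pairs.

YES -- this is a valid prefix code. No codeword is a prefix of any other codeword.


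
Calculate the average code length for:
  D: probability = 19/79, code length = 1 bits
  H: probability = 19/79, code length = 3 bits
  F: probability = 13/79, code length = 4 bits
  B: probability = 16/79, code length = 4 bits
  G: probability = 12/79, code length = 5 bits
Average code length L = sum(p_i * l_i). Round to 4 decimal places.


Weighted contributions p_i * l_i:
  D: (19/79) * 1 = 19/79
  H: (19/79) * 3 = 57/79
  F: (13/79) * 4 = 52/79
  B: (16/79) * 4 = 64/79
  G: (12/79) * 5 = 60/79
Sum = (19 + 57 + 52 + 64 + 60)/79 = 252/79

L = 252/79 = 3.1899 bits/symbol


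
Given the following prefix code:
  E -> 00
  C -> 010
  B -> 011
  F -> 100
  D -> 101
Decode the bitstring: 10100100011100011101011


Decoding step by step:
Bits 101 -> D
Bits 00 -> E
Bits 100 -> F
Bits 011 -> B
Bits 100 -> F
Bits 011 -> B
Bits 101 -> D
Bits 011 -> B


Decoded message: DEFBFBDB


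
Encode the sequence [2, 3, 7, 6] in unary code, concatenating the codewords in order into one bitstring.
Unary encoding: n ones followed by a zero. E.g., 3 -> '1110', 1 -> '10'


Encode each number as n ones followed by a terminating 0:
  2 -> 110 (3 bits)
  3 -> 1110 (4 bits)
  7 -> 11111110 (8 bits)
  6 -> 1111110 (7 bits)
Total length = 3 + 4 + 8 + 7 = 22 bits.

Unary([2, 3, 7, 6]) = 1101110111111101111110 (22 bits)


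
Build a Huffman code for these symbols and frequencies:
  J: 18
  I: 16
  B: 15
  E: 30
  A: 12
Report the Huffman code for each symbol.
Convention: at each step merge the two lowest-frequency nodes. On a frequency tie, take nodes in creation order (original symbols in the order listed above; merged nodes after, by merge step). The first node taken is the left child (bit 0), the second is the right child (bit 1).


Huffman tree construction:
Step 1: Merge A(12) + B(15) = 27
Step 2: Merge I(16) + J(18) = 34
Step 3: Merge (A+B)(27) + E(30) = 57
Step 4: Merge (I+J)(34) + ((A+B)+E)(57) = 91
Read each symbol's code off the tree from the root (left child = 0, right child = 1).

Codes:
  J: 01 (length 2)
  I: 00 (length 2)
  B: 101 (length 3)
  E: 11 (length 2)
  A: 100 (length 3)
Average code length: 209/91 = 2.2967 bits/symbol


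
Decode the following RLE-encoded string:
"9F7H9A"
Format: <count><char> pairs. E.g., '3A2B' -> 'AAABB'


Expanding each <count><char> pair:
  9F -> 'FFFFFFFFF'
  7H -> 'HHHHHHH'
  9A -> 'AAAAAAAAA'

Decoded = FFFFFFFFFHHHHHHHAAAAAAAAA


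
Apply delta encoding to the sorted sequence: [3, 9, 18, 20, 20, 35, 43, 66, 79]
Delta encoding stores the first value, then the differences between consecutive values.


First value: 3
Deltas:
  9 - 3 = 6
  18 - 9 = 9
  20 - 18 = 2
  20 - 20 = 0
  35 - 20 = 15
  43 - 35 = 8
  66 - 43 = 23
  79 - 66 = 13


Delta encoded: [3, 6, 9, 2, 0, 15, 8, 23, 13]


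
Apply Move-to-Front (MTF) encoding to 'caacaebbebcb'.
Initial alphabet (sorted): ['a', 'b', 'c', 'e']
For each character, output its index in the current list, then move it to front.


MTF encoding:
'c': index 2 in ['a', 'b', 'c', 'e'] -> ['c', 'a', 'b', 'e']
'a': index 1 in ['c', 'a', 'b', 'e'] -> ['a', 'c', 'b', 'e']
'a': index 0 in ['a', 'c', 'b', 'e'] -> ['a', 'c', 'b', 'e']
'c': index 1 in ['a', 'c', 'b', 'e'] -> ['c', 'a', 'b', 'e']
'a': index 1 in ['c', 'a', 'b', 'e'] -> ['a', 'c', 'b', 'e']
'e': index 3 in ['a', 'c', 'b', 'e'] -> ['e', 'a', 'c', 'b']
'b': index 3 in ['e', 'a', 'c', 'b'] -> ['b', 'e', 'a', 'c']
'b': index 0 in ['b', 'e', 'a', 'c'] -> ['b', 'e', 'a', 'c']
'e': index 1 in ['b', 'e', 'a', 'c'] -> ['e', 'b', 'a', 'c']
'b': index 1 in ['e', 'b', 'a', 'c'] -> ['b', 'e', 'a', 'c']
'c': index 3 in ['b', 'e', 'a', 'c'] -> ['c', 'b', 'e', 'a']
'b': index 1 in ['c', 'b', 'e', 'a'] -> ['b', 'c', 'e', 'a']


Output: [2, 1, 0, 1, 1, 3, 3, 0, 1, 1, 3, 1]


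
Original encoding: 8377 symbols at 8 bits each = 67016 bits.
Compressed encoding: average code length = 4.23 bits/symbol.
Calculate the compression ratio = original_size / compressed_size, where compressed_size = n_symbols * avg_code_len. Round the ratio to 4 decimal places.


original_size = n_symbols * orig_bits = 8377 * 8 = 67016 bits
compressed_size = n_symbols * avg_code_len = 8377 * 4.23 = 35434.71 bits
ratio = original_size / compressed_size = 67016 / 35434.71 = 1.8913

Compression ratio = 1.8913


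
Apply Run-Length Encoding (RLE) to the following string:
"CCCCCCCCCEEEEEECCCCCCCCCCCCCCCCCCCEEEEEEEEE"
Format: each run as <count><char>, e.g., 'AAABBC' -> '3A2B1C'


Scanning runs left to right:
  i=0: run of 'C' x 9 -> '9C'
  i=9: run of 'E' x 6 -> '6E'
  i=15: run of 'C' x 19 -> '19C'
  i=34: run of 'E' x 9 -> '9E'

RLE = 9C6E19C9E


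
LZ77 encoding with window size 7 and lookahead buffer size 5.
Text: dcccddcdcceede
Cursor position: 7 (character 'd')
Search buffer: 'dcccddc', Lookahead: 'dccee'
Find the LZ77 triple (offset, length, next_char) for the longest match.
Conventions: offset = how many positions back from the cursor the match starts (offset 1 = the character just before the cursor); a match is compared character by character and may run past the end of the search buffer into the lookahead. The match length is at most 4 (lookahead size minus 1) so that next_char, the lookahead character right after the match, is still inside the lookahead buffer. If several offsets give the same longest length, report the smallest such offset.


Try each offset into the search buffer:
  offset=1 (pos 6, char 'c'): match length 0
  offset=2 (pos 5, char 'd'): match length 2
  offset=3 (pos 4, char 'd'): match length 1
  offset=4 (pos 3, char 'c'): match length 0
  offset=5 (pos 2, char 'c'): match length 0
  offset=6 (pos 1, char 'c'): match length 0
  offset=7 (pos 0, char 'd'): match length 3
Longest match has length 3 at offset 7.
next_char = character at position 7 + 3 = 10 -> 'e'

Best match: offset=7, length=3 (matching 'dcc' starting at position 0)
LZ77 triple: (7, 3, 'e')


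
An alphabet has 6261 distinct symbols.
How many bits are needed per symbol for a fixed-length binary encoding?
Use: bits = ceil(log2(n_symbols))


log2(6261) = 12.6122
Bracket: 2^12 = 4096 < 6261 <= 2^13 = 8192
So ceil(log2(6261)) = 13

bits = ceil(log2(6261)) = ceil(12.6122) = 13 bits


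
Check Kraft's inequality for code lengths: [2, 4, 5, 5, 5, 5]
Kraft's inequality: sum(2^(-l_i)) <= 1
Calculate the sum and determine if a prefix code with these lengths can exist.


Sum = 2^(-2) + 2^(-4) + 2^(-5) + 2^(-5) + 2^(-5) + 2^(-5)
    = 0.25 + 0.0625 + 0.03125 + 0.03125 + 0.03125 + 0.03125
    = 14/32 = 0.4375
Since 0.4375 <= 1, Kraft's inequality IS satisfied.
A prefix code with these lengths CAN exist.

Kraft sum = 0.4375. Satisfied.


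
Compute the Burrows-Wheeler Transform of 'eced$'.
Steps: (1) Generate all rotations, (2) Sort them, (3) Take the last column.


Rotations (sorted):
  0: $eced -> last char: d
  1: ced$e -> last char: e
  2: d$ece -> last char: e
  3: eced$ -> last char: $
  4: ed$ec -> last char: c


BWT = dee$c


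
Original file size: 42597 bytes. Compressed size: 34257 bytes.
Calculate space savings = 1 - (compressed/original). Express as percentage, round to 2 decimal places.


ratio = compressed/original = 34257/42597 = 0.804212
savings = 1 - ratio = 1 - 0.804212 = 0.195788
as a percentage: 0.195788 * 100 = 19.58%

Space savings = 1 - 34257/42597 = 19.58%


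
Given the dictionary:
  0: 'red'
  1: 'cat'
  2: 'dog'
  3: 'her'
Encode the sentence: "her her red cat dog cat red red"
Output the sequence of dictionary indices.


Look up each word in the dictionary:
  'her' -> 3
  'her' -> 3
  'red' -> 0
  'cat' -> 1
  'dog' -> 2
  'cat' -> 1
  'red' -> 0
  'red' -> 0

Encoded: [3, 3, 0, 1, 2, 1, 0, 0]


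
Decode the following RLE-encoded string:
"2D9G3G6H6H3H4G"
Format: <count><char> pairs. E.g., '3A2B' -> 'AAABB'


Expanding each <count><char> pair:
  2D -> 'DD'
  9G -> 'GGGGGGGGG'
  3G -> 'GGG'
  6H -> 'HHHHHH'
  6H -> 'HHHHHH'
  3H -> 'HHH'
  4G -> 'GGGG'

Decoded = DDGGGGGGGGGGGGHHHHHHHHHHHHHHHGGGG


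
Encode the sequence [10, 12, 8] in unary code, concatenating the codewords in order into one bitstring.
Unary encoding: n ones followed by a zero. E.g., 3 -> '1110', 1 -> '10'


Encode each number as n ones followed by a terminating 0:
  10 -> 11111111110 (11 bits)
  12 -> 1111111111110 (13 bits)
  8 -> 111111110 (9 bits)
Total length = 11 + 13 + 9 = 33 bits.

Unary([10, 12, 8]) = 111111111101111111111110111111110 (33 bits)


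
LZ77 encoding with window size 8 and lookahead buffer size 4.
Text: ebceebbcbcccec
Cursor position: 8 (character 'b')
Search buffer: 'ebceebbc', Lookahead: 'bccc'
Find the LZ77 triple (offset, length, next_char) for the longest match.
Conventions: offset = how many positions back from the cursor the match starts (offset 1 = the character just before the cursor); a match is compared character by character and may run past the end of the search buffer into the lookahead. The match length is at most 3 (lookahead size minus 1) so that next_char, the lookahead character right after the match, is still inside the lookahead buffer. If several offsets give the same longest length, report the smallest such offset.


Try each offset into the search buffer:
  offset=1 (pos 7, char 'c'): match length 0
  offset=2 (pos 6, char 'b'): match length 2
  offset=3 (pos 5, char 'b'): match length 1
  offset=4 (pos 4, char 'e'): match length 0
  offset=5 (pos 3, char 'e'): match length 0
  offset=6 (pos 2, char 'c'): match length 0
  offset=7 (pos 1, char 'b'): match length 2
  offset=8 (pos 0, char 'e'): match length 0
Longest match has length 2, found at offsets 2, 7; take the smallest, offset 2.
next_char = character at position 8 + 2 = 10 -> 'c'

Best match: offset=2, length=2 (matching 'bc' starting at position 6)
LZ77 triple: (2, 2, 'c')


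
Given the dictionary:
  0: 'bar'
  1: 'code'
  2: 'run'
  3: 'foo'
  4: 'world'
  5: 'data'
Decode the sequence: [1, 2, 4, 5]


Look up each index in the dictionary:
  1 -> 'code'
  2 -> 'run'
  4 -> 'world'
  5 -> 'data'

Decoded: "code run world data"


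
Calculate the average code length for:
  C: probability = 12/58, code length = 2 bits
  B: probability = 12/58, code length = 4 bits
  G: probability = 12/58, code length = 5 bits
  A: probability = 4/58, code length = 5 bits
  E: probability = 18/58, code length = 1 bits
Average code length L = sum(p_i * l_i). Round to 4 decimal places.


Weighted contributions p_i * l_i:
  C: (12/58) * 2 = 24/58
  B: (12/58) * 4 = 48/58
  G: (12/58) * 5 = 60/58
  A: (4/58) * 5 = 20/58
  E: (18/58) * 1 = 18/58
Sum = (24 + 48 + 60 + 20 + 18)/58 = 170/58

L = 170/58 = 2.9310 bits/symbol


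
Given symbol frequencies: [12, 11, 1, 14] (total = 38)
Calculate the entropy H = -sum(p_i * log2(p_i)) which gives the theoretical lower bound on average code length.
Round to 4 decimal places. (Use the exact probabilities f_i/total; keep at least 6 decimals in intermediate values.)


Per-symbol terms -p_i * log2(p_i) with p_i = f_i/38:
  p = 12/38 = 0.315789: log2(p) = -1.662965, -p*log2(p) = 0.525147
  p = 11/38 = 0.289474: log2(p) = -1.788496, -p*log2(p) = 0.517722
  p = 1/38 = 0.026316: log2(p) = -5.247928, -p*log2(p) = 0.138103
  p = 14/38 = 0.368421: log2(p) = -1.440573, -p*log2(p) = 0.530737
H = 0.525147 + 0.517722 + 0.138103 + 0.530737 = 1.711709

H = 1.7117 bits/symbol


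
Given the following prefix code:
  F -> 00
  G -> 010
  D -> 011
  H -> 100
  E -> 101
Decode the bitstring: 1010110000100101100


Decoding step by step:
Bits 101 -> E
Bits 011 -> D
Bits 00 -> F
Bits 00 -> F
Bits 100 -> H
Bits 101 -> E
Bits 100 -> H


Decoded message: EDFFHEH


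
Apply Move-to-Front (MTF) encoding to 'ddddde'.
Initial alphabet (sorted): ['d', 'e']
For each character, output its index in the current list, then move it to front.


MTF encoding:
'd': index 0 in ['d', 'e'] -> ['d', 'e']
'd': index 0 in ['d', 'e'] -> ['d', 'e']
'd': index 0 in ['d', 'e'] -> ['d', 'e']
'd': index 0 in ['d', 'e'] -> ['d', 'e']
'd': index 0 in ['d', 'e'] -> ['d', 'e']
'e': index 1 in ['d', 'e'] -> ['e', 'd']


Output: [0, 0, 0, 0, 0, 1]


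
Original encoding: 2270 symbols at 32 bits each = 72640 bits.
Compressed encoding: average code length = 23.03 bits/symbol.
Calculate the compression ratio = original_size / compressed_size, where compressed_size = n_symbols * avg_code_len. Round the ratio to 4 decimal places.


original_size = n_symbols * orig_bits = 2270 * 32 = 72640 bits
compressed_size = n_symbols * avg_code_len = 2270 * 23.03 = 52278.1 bits
ratio = original_size / compressed_size = 72640 / 52278.1 = 1.3895

Compression ratio = 1.3895


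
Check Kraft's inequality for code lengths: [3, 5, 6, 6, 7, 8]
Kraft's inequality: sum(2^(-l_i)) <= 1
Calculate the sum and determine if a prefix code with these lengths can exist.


Sum = 2^(-3) + 2^(-5) + 2^(-6) + 2^(-6) + 2^(-7) + 2^(-8)
    = 0.125 + 0.03125 + 0.015625 + 0.015625 + 0.0078125 + 0.00390625
    = 51/256 = 0.19921875
Since 0.19921875 <= 1, Kraft's inequality IS satisfied.
A prefix code with these lengths CAN exist.

Kraft sum = 0.19921875. Satisfied.


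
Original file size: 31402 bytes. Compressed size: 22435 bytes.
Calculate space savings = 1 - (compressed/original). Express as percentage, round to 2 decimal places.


ratio = compressed/original = 22435/31402 = 0.714445
savings = 1 - ratio = 1 - 0.714445 = 0.285555
as a percentage: 0.285555 * 100 = 28.56%

Space savings = 1 - 22435/31402 = 28.56%


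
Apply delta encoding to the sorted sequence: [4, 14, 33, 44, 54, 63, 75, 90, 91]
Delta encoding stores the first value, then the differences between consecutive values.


First value: 4
Deltas:
  14 - 4 = 10
  33 - 14 = 19
  44 - 33 = 11
  54 - 44 = 10
  63 - 54 = 9
  75 - 63 = 12
  90 - 75 = 15
  91 - 90 = 1


Delta encoded: [4, 10, 19, 11, 10, 9, 12, 15, 1]


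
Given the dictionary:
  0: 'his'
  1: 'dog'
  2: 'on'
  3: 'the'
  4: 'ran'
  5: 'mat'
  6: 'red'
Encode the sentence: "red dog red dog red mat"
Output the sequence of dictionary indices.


Look up each word in the dictionary:
  'red' -> 6
  'dog' -> 1
  'red' -> 6
  'dog' -> 1
  'red' -> 6
  'mat' -> 5

Encoded: [6, 1, 6, 1, 6, 5]


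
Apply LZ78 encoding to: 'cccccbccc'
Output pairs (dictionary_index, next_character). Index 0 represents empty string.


LZ78 encoding steps:
Dictionary: {0: ''}
Step 1: w='' (idx 0), next='c' -> output (0, 'c'), add 'c' as idx 1
Step 2: w='c' (idx 1), next='c' -> output (1, 'c'), add 'cc' as idx 2
Step 3: w='cc' (idx 2), next='b' -> output (2, 'b'), add 'ccb' as idx 3
Step 4: w='cc' (idx 2), next='c' -> output (2, 'c'), add 'ccc' as idx 4


Encoded: [(0, 'c'), (1, 'c'), (2, 'b'), (2, 'c')]


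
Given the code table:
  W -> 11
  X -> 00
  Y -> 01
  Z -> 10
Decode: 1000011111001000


Decoding:
10 -> Z
00 -> X
01 -> Y
11 -> W
11 -> W
00 -> X
10 -> Z
00 -> X


Result: ZXYWWXZX


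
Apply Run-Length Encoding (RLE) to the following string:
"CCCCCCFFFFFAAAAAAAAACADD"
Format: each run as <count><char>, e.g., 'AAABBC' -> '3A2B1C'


Scanning runs left to right:
  i=0: run of 'C' x 6 -> '6C'
  i=6: run of 'F' x 5 -> '5F'
  i=11: run of 'A' x 9 -> '9A'
  i=20: run of 'C' x 1 -> '1C'
  i=21: run of 'A' x 1 -> '1A'
  i=22: run of 'D' x 2 -> '2D'

RLE = 6C5F9A1C1A2D


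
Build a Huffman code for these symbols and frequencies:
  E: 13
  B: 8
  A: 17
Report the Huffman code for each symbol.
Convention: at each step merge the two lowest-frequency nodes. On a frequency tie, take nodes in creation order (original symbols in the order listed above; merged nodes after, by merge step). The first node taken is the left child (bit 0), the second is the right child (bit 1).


Huffman tree construction:
Step 1: Merge B(8) + E(13) = 21
Step 2: Merge A(17) + (B+E)(21) = 38
Read each symbol's code off the tree from the root (left child = 0, right child = 1).

Codes:
  E: 11 (length 2)
  B: 10 (length 2)
  A: 0 (length 1)
Average code length: 59/38 = 1.5526 bits/symbol


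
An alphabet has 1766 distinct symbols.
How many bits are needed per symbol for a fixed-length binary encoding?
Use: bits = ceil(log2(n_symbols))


log2(1766) = 10.7863
Bracket: 2^10 = 1024 < 1766 <= 2^11 = 2048
So ceil(log2(1766)) = 11

bits = ceil(log2(1766)) = ceil(10.7863) = 11 bits


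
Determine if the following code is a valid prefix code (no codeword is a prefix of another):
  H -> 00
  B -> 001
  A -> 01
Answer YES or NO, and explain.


Checking each pair (does one codeword prefix another?):
  H='00' vs B='001': prefix -- VIOLATION

NO -- this is NOT a valid prefix code. H (00) is a prefix of B (001).


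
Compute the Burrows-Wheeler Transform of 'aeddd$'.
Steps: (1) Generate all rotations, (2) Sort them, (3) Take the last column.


Rotations (sorted):
  0: $aeddd -> last char: d
  1: aeddd$ -> last char: $
  2: d$aedd -> last char: d
  3: dd$aed -> last char: d
  4: ddd$ae -> last char: e
  5: eddd$a -> last char: a


BWT = d$ddea


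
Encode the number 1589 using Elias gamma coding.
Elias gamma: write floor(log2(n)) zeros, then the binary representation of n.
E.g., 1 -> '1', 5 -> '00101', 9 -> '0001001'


num_bits = floor(log2(1589)) + 1 = 11
leading_zeros = num_bits - 1 = 10
binary(1589) = 11000110101

Elias gamma(1589) = '0000000000' + '11000110101' = 000000000011000110101 (21 bits)


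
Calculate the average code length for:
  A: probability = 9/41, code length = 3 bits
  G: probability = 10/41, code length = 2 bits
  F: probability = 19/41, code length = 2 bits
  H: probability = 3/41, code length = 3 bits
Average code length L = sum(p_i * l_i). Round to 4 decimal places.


Weighted contributions p_i * l_i:
  A: (9/41) * 3 = 27/41
  G: (10/41) * 2 = 20/41
  F: (19/41) * 2 = 38/41
  H: (3/41) * 3 = 9/41
Sum = (27 + 20 + 38 + 9)/41 = 94/41

L = 94/41 = 2.2927 bits/symbol


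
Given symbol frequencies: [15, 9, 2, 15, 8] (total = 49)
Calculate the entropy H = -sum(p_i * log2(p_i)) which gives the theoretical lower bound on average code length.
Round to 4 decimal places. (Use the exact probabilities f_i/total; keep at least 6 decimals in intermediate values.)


Per-symbol terms -p_i * log2(p_i) with p_i = f_i/49:
  p = 15/49 = 0.306122: log2(p) = -1.707819, -p*log2(p) = 0.522802
  p = 9/49 = 0.183673: log2(p) = -2.444785, -p*log2(p) = 0.449042
  p = 2/49 = 0.040816: log2(p) = -4.614710, -p*log2(p) = 0.188356
  p = 15/49 = 0.306122: log2(p) = -1.707819, -p*log2(p) = 0.522802
  p = 8/49 = 0.163265: log2(p) = -2.614710, -p*log2(p) = 0.426891
H = 0.522802 + 0.449042 + 0.188356 + 0.522802 + 0.426891 = 2.109893

H = 2.1099 bits/symbol


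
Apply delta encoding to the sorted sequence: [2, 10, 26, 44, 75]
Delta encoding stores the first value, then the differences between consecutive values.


First value: 2
Deltas:
  10 - 2 = 8
  26 - 10 = 16
  44 - 26 = 18
  75 - 44 = 31


Delta encoded: [2, 8, 16, 18, 31]


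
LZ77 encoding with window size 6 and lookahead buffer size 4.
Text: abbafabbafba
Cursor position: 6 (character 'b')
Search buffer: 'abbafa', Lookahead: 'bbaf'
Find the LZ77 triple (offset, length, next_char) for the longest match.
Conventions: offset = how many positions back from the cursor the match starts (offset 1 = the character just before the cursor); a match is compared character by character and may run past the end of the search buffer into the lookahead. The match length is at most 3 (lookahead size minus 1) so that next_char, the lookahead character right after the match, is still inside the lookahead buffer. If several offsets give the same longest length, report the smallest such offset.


Try each offset into the search buffer:
  offset=1 (pos 5, char 'a'): match length 0
  offset=2 (pos 4, char 'f'): match length 0
  offset=3 (pos 3, char 'a'): match length 0
  offset=4 (pos 2, char 'b'): match length 1
  offset=5 (pos 1, char 'b'): match length 3
  offset=6 (pos 0, char 'a'): match length 0
Longest match has length 3 at offset 5.
next_char = character at position 6 + 3 = 9 -> 'f'

Best match: offset=5, length=3 (matching 'bba' starting at position 1)
LZ77 triple: (5, 3, 'f')


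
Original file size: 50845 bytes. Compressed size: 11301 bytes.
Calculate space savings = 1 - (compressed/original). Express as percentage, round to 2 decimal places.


ratio = compressed/original = 11301/50845 = 0.222264
savings = 1 - ratio = 1 - 0.222264 = 0.777736
as a percentage: 0.777736 * 100 = 77.77%

Space savings = 1 - 11301/50845 = 77.77%


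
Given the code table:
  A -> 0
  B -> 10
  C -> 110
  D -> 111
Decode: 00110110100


Decoding:
0 -> A
0 -> A
110 -> C
110 -> C
10 -> B
0 -> A


Result: AACCBA


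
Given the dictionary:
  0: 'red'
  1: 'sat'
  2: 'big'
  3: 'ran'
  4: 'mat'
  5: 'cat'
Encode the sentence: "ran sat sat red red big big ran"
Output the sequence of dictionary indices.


Look up each word in the dictionary:
  'ran' -> 3
  'sat' -> 1
  'sat' -> 1
  'red' -> 0
  'red' -> 0
  'big' -> 2
  'big' -> 2
  'ran' -> 3

Encoded: [3, 1, 1, 0, 0, 2, 2, 3]


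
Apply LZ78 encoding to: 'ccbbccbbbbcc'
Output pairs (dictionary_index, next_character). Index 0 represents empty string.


LZ78 encoding steps:
Dictionary: {0: ''}
Step 1: w='' (idx 0), next='c' -> output (0, 'c'), add 'c' as idx 1
Step 2: w='c' (idx 1), next='b' -> output (1, 'b'), add 'cb' as idx 2
Step 3: w='' (idx 0), next='b' -> output (0, 'b'), add 'b' as idx 3
Step 4: w='c' (idx 1), next='c' -> output (1, 'c'), add 'cc' as idx 4
Step 5: w='b' (idx 3), next='b' -> output (3, 'b'), add 'bb' as idx 5
Step 6: w='bb' (idx 5), next='c' -> output (5, 'c'), add 'bbc' as idx 6
Step 7: w='c' (idx 1), end of input -> output (1, '')


Encoded: [(0, 'c'), (1, 'b'), (0, 'b'), (1, 'c'), (3, 'b'), (5, 'c'), (1, '')]


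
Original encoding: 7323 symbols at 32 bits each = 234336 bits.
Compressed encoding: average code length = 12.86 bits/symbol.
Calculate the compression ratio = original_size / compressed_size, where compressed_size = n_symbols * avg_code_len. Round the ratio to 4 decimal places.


original_size = n_symbols * orig_bits = 7323 * 32 = 234336 bits
compressed_size = n_symbols * avg_code_len = 7323 * 12.86 = 94173.78 bits
ratio = original_size / compressed_size = 234336 / 94173.78 = 2.4883

Compression ratio = 2.4883


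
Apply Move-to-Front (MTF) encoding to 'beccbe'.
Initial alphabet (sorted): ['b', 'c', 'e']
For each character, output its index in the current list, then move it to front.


MTF encoding:
'b': index 0 in ['b', 'c', 'e'] -> ['b', 'c', 'e']
'e': index 2 in ['b', 'c', 'e'] -> ['e', 'b', 'c']
'c': index 2 in ['e', 'b', 'c'] -> ['c', 'e', 'b']
'c': index 0 in ['c', 'e', 'b'] -> ['c', 'e', 'b']
'b': index 2 in ['c', 'e', 'b'] -> ['b', 'c', 'e']
'e': index 2 in ['b', 'c', 'e'] -> ['e', 'b', 'c']


Output: [0, 2, 2, 0, 2, 2]


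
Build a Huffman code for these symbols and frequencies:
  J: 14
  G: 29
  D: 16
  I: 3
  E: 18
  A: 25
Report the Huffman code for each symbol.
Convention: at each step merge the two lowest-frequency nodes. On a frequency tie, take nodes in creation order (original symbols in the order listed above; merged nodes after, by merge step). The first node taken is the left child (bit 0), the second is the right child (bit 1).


Huffman tree construction:
Step 1: Merge I(3) + J(14) = 17
Step 2: Merge D(16) + (I+J)(17) = 33
Step 3: Merge E(18) + A(25) = 43
Step 4: Merge G(29) + (D+(I+J))(33) = 62
Step 5: Merge (E+A)(43) + (G+(D+(I+J)))(62) = 105
Read each symbol's code off the tree from the root (left child = 0, right child = 1).

Codes:
  J: 1111 (length 4)
  G: 10 (length 2)
  D: 110 (length 3)
  I: 1110 (length 4)
  E: 00 (length 2)
  A: 01 (length 2)
Average code length: 260/105 = 2.4762 bits/symbol


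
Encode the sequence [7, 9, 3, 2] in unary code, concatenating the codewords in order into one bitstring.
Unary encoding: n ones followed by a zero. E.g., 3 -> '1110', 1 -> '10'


Encode each number as n ones followed by a terminating 0:
  7 -> 11111110 (8 bits)
  9 -> 1111111110 (10 bits)
  3 -> 1110 (4 bits)
  2 -> 110 (3 bits)
Total length = 8 + 10 + 4 + 3 = 25 bits.

Unary([7, 9, 3, 2]) = 1111111011111111101110110 (25 bits)


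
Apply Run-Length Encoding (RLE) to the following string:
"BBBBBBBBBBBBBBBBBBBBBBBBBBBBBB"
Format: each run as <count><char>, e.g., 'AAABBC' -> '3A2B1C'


Scanning runs left to right:
  i=0: run of 'B' x 30 -> '30B'

RLE = 30B


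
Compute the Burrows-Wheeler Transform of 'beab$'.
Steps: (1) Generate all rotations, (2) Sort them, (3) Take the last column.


Rotations (sorted):
  0: $beab -> last char: b
  1: ab$be -> last char: e
  2: b$bea -> last char: a
  3: beab$ -> last char: $
  4: eab$b -> last char: b


BWT = bea$b


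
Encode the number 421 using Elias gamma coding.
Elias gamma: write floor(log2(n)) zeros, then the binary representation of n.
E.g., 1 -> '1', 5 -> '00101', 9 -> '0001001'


num_bits = floor(log2(421)) + 1 = 9
leading_zeros = num_bits - 1 = 8
binary(421) = 110100101

Elias gamma(421) = '00000000' + '110100101' = 00000000110100101 (17 bits)


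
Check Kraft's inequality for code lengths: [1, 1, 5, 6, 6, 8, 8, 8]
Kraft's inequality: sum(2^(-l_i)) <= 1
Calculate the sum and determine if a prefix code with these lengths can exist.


Sum = 2^(-1) + 2^(-1) + 2^(-5) + 2^(-6) + 2^(-6) + 2^(-8) + 2^(-8) + 2^(-8)
    = 0.5 + 0.5 + 0.03125 + 0.015625 + 0.015625 + 0.00390625 + 0.00390625 + 0.00390625
    = 275/256 = 1.07421875
Since 1.07421875 > 1, Kraft's inequality is NOT satisfied.
A prefix code with these lengths CANNOT exist.

Kraft sum = 1.07421875. Not satisfied.


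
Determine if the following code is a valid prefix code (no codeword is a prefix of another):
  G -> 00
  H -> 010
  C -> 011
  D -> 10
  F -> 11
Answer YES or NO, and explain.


Checking each pair (does one codeword prefix another?):
  G='00' vs H='010': no prefix
  G='00' vs C='011': no prefix
  G='00' vs D='10': no prefix
  G='00' vs F='11': no prefix
  H='010' vs G='00': no prefix
  H='010' vs C='011': no prefix
  H='010' vs D='10': no prefix
  H='010' vs F='11': no prefix
  C='011' vs G='00': no prefix
  C='011' vs H='010': no prefix
  C='011' vs D='10': no prefix
  C='011' vs F='11': no prefix
  D='10' vs G='00': no prefix
  D='10' vs H='010': no prefix
  D='10' vs C='011': no prefix
  D='10' vs F='11': no prefix
  F='11' vs G='00': no prefix
  F='11' vs H='010': no prefix
  F='11' vs C='011': no prefix
  F='11' vs D='10': no prefix
No violation found over all pairs.

YES -- this is a valid prefix code. No codeword is a prefix of any other codeword.


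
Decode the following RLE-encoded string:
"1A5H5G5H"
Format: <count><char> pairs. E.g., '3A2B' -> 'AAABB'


Expanding each <count><char> pair:
  1A -> 'A'
  5H -> 'HHHHH'
  5G -> 'GGGGG'
  5H -> 'HHHHH'

Decoded = AHHHHHGGGGGHHHHH


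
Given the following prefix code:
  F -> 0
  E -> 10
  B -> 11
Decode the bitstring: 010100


Decoding step by step:
Bits 0 -> F
Bits 10 -> E
Bits 10 -> E
Bits 0 -> F


Decoded message: FEEF


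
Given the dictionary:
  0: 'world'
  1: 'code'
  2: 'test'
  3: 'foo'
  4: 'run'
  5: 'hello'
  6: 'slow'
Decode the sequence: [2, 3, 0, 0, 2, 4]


Look up each index in the dictionary:
  2 -> 'test'
  3 -> 'foo'
  0 -> 'world'
  0 -> 'world'
  2 -> 'test'
  4 -> 'run'

Decoded: "test foo world world test run"
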